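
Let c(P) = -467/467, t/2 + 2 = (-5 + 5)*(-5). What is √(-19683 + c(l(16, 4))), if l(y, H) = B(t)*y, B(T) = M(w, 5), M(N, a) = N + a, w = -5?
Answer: 2*I*√4921 ≈ 140.3*I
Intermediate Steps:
t = -4 (t = -4 + 2*((-5 + 5)*(-5)) = -4 + 2*(0*(-5)) = -4 + 2*0 = -4 + 0 = -4)
B(T) = 0 (B(T) = -5 + 5 = 0)
l(y, H) = 0 (l(y, H) = 0*y = 0)
c(P) = -1 (c(P) = -467*1/467 = -1)
√(-19683 + c(l(16, 4))) = √(-19683 - 1) = √(-19684) = 2*I*√4921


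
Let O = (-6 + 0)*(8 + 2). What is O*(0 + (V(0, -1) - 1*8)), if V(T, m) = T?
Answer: 480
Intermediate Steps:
O = -60 (O = -6*10 = -60)
O*(0 + (V(0, -1) - 1*8)) = -60*(0 + (0 - 1*8)) = -60*(0 + (0 - 8)) = -60*(0 - 8) = -60*(-8) = 480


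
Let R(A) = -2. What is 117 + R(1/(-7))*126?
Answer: -135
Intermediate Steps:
117 + R(1/(-7))*126 = 117 - 2*126 = 117 - 252 = -135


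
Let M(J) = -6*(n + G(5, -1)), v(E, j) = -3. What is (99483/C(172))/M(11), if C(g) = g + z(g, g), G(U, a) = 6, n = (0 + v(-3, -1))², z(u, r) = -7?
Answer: -33161/4950 ≈ -6.6992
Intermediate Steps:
n = 9 (n = (0 - 3)² = (-3)² = 9)
C(g) = -7 + g (C(g) = g - 7 = -7 + g)
M(J) = -90 (M(J) = -6*(9 + 6) = -6*15 = -90)
(99483/C(172))/M(11) = (99483/(-7 + 172))/(-90) = (99483/165)*(-1/90) = (99483*(1/165))*(-1/90) = (33161/55)*(-1/90) = -33161/4950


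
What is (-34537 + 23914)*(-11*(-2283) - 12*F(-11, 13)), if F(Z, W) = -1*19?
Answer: -269197443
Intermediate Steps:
F(Z, W) = -19
(-34537 + 23914)*(-11*(-2283) - 12*F(-11, 13)) = (-34537 + 23914)*(-11*(-2283) - 12*(-19)) = -10623*(25113 + 228) = -10623*25341 = -269197443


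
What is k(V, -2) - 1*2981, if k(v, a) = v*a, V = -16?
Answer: -2949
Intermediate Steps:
k(v, a) = a*v
k(V, -2) - 1*2981 = -2*(-16) - 1*2981 = 32 - 2981 = -2949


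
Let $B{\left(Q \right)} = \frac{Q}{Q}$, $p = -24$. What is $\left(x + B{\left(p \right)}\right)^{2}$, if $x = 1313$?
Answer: $1726596$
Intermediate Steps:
$B{\left(Q \right)} = 1$
$\left(x + B{\left(p \right)}\right)^{2} = \left(1313 + 1\right)^{2} = 1314^{2} = 1726596$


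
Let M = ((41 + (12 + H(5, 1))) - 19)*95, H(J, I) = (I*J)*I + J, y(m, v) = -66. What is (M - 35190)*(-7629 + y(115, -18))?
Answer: 238621950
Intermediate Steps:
H(J, I) = J + J*I² (H(J, I) = J*I² + J = J + J*I²)
M = 4180 (M = ((41 + (12 + 5*(1 + 1²))) - 19)*95 = ((41 + (12 + 5*(1 + 1))) - 19)*95 = ((41 + (12 + 5*2)) - 19)*95 = ((41 + (12 + 10)) - 19)*95 = ((41 + 22) - 19)*95 = (63 - 19)*95 = 44*95 = 4180)
(M - 35190)*(-7629 + y(115, -18)) = (4180 - 35190)*(-7629 - 66) = -31010*(-7695) = 238621950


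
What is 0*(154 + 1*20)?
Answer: 0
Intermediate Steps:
0*(154 + 1*20) = 0*(154 + 20) = 0*174 = 0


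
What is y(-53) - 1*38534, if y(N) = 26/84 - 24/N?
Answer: -85774987/2226 ≈ -38533.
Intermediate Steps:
y(N) = 13/42 - 24/N (y(N) = 26*(1/84) - 24/N = 13/42 - 24/N)
y(-53) - 1*38534 = (13/42 - 24/(-53)) - 1*38534 = (13/42 - 24*(-1/53)) - 38534 = (13/42 + 24/53) - 38534 = 1697/2226 - 38534 = -85774987/2226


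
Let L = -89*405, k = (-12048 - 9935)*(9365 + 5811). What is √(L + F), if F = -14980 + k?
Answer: I*√333665033 ≈ 18267.0*I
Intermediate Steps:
k = -333614008 (k = -21983*15176 = -333614008)
F = -333628988 (F = -14980 - 333614008 = -333628988)
L = -36045
√(L + F) = √(-36045 - 333628988) = √(-333665033) = I*√333665033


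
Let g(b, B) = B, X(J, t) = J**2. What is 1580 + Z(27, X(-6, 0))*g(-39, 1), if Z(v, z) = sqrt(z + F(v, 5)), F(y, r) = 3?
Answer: 1580 + sqrt(39) ≈ 1586.2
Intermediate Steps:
Z(v, z) = sqrt(3 + z) (Z(v, z) = sqrt(z + 3) = sqrt(3 + z))
1580 + Z(27, X(-6, 0))*g(-39, 1) = 1580 + sqrt(3 + (-6)**2)*1 = 1580 + sqrt(3 + 36)*1 = 1580 + sqrt(39)*1 = 1580 + sqrt(39)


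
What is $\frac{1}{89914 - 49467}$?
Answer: $\frac{1}{40447} \approx 2.4724 \cdot 10^{-5}$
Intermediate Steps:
$\frac{1}{89914 - 49467} = \frac{1}{40447}$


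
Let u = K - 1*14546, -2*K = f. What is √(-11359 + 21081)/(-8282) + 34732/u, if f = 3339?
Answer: -69464/32431 - √9722/8282 ≈ -2.1538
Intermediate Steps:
K = -3339/2 (K = -½*3339 = -3339/2 ≈ -1669.5)
u = -32431/2 (u = -3339/2 - 1*14546 = -3339/2 - 14546 = -32431/2 ≈ -16216.)
√(-11359 + 21081)/(-8282) + 34732/u = √(-11359 + 21081)/(-8282) + 34732/(-32431/2) = √9722*(-1/8282) + 34732*(-2/32431) = -√9722/8282 - 69464/32431 = -69464/32431 - √9722/8282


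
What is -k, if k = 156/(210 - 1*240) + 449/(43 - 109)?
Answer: 3961/330 ≈ 12.003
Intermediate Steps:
k = -3961/330 (k = 156/(210 - 240) + 449/(-66) = 156/(-30) + 449*(-1/66) = 156*(-1/30) - 449/66 = -26/5 - 449/66 = -3961/330 ≈ -12.003)
-k = -1*(-3961/330) = 3961/330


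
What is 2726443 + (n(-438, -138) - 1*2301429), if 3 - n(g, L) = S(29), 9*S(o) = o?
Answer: 3825124/9 ≈ 4.2501e+5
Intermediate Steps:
S(o) = o/9
n(g, L) = -2/9 (n(g, L) = 3 - 29/9 = -2/9)
2726443 + (n(-438, -138) - 1*2301429) = 2726443 + (-2/9 - 1*2301429) = 2726443 + (-2/9 - 2301429) = 2726443 - 20712863/9 = 3825124/9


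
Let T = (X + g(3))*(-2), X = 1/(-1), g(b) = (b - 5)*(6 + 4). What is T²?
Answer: 1764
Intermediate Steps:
g(b) = -50 + 10*b (g(b) = (-5 + b)*10 = -50 + 10*b)
X = -1
T = 42 (T = (-1 + (-50 + 10*3))*(-2) = (-1 + (-50 + 30))*(-2) = (-1 - 20)*(-2) = -21*(-2) = 42)
T² = 42² = 1764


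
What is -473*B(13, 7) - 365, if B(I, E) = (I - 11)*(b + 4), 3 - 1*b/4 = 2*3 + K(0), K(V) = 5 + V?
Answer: 26123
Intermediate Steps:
b = -32 (b = 12 - 4*(2*3 + (5 + 0)) = 12 - 4*(6 + 5) = 12 - 4*11 = 12 - 44 = -32)
B(I, E) = 308 - 28*I (B(I, E) = (I - 11)*(-32 + 4) = (-11 + I)*(-28) = 308 - 28*I)
-473*B(13, 7) - 365 = -473*(308 - 28*13) - 365 = -473*(308 - 364) - 365 = -473*(-56) - 365 = 26488 - 365 = 26123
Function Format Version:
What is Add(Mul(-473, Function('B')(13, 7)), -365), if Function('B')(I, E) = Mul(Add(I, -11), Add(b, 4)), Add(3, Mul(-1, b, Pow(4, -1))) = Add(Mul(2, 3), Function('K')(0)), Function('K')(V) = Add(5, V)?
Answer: 26123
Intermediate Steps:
b = -32 (b = Add(12, Mul(-4, Add(Mul(2, 3), Add(5, 0)))) = Add(12, Mul(-4, Add(6, 5))) = Add(12, Mul(-4, 11)) = Add(12, -44) = -32)
Function('B')(I, E) = Add(308, Mul(-28, I)) (Function('B')(I, E) = Mul(Add(I, -11), Add(-32, 4)) = Mul(Add(-11, I), -28) = Add(308, Mul(-28, I)))
Add(Mul(-473, Function('B')(13, 7)), -365) = Add(Mul(-473, Add(308, Mul(-28, 13))), -365) = Add(Mul(-473, Add(308, -364)), -365) = Add(Mul(-473, -56), -365) = Add(26488, -365) = 26123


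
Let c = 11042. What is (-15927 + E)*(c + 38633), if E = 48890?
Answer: 1637437025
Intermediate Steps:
(-15927 + E)*(c + 38633) = (-15927 + 48890)*(11042 + 38633) = 32963*49675 = 1637437025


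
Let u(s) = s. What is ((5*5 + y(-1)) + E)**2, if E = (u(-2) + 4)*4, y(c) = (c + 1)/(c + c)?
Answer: 1089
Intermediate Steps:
y(c) = (1 + c)/(2*c) (y(c) = (1 + c)/((2*c)) = (1 + c)*(1/(2*c)) = (1 + c)/(2*c))
E = 8 (E = (-2 + 4)*4 = 2*4 = 8)
((5*5 + y(-1)) + E)**2 = ((5*5 + (1/2)*(1 - 1)/(-1)) + 8)**2 = ((25 + (1/2)*(-1)*0) + 8)**2 = ((25 + 0) + 8)**2 = (25 + 8)**2 = 33**2 = 1089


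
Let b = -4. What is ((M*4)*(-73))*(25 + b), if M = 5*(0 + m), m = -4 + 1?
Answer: 91980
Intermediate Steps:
m = -3
M = -15 (M = 5*(0 - 3) = 5*(-3) = -15)
((M*4)*(-73))*(25 + b) = (-15*4*(-73))*(25 - 4) = -60*(-73)*21 = 4380*21 = 91980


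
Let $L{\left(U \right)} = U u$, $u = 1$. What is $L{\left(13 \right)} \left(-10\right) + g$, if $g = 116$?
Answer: $-14$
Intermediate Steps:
$L{\left(U \right)} = U$ ($L{\left(U \right)} = U 1 = U$)
$L{\left(13 \right)} \left(-10\right) + g = 13 \left(-10\right) + 116 = -130 + 116 = -14$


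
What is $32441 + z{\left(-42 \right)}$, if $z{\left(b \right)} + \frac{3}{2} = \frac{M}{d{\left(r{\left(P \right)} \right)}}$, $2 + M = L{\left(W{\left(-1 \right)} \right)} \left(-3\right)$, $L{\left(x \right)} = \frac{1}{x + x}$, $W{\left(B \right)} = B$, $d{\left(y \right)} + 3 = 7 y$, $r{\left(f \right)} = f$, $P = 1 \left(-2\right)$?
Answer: $\frac{551472}{17} \approx 32440.0$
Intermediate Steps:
$P = -2$
$d{\left(y \right)} = -3 + 7 y$
$L{\left(x \right)} = \frac{1}{2 x}$
$M = - \frac{1}{2}$ ($M = -2 + \frac{1}{2 \left(-1\right)} \left(-3\right) = -2 + \frac{1}{2} \left(-1\right) \left(-3\right) = -2 - - \frac{3}{2} = -2 + \frac{3}{2} = - \frac{1}{2} \approx -0.5$)
$z{\left(b \right)} = - \frac{25}{17}$ ($z{\left(b \right)} = - \frac{3}{2} - \frac{1}{2 \left(-3 + 7 \left(-2\right)\right)} = - \frac{3}{2} - \frac{1}{2 \left(-3 - 14\right)} = - \frac{3}{2} - \frac{1}{2 \left(-17\right)} = - \frac{3}{2} - - \frac{1}{34} = - \frac{3}{2} + \frac{1}{34} = - \frac{25}{17}$)
$32441 + z{\left(-42 \right)} = 32441 - \frac{25}{17} = \frac{551472}{17}$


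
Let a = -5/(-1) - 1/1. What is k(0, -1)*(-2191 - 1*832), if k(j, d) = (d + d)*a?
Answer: 24184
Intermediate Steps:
a = 4 (a = -5*(-1) - 1*1 = 5 - 1 = 4)
k(j, d) = 8*d (k(j, d) = (d + d)*4 = (2*d)*4 = 8*d)
k(0, -1)*(-2191 - 1*832) = (8*(-1))*(-2191 - 1*832) = -8*(-2191 - 832) = -8*(-3023) = 24184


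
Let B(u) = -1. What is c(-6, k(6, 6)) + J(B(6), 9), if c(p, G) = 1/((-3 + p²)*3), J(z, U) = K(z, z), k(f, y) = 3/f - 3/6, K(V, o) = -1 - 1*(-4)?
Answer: 298/99 ≈ 3.0101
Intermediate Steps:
K(V, o) = 3 (K(V, o) = -1 + 4 = 3)
k(f, y) = -½ + 3/f (k(f, y) = 3/f - 3*⅙ = 3/f - ½ = -½ + 3/f)
J(z, U) = 3
c(p, G) = 1/(-9 + 3*p²)
c(-6, k(6, 6)) + J(B(6), 9) = 1/(3*(-3 + (-6)²)) + 3 = 1/(3*(-3 + 36)) + 3 = (⅓)/33 + 3 = (⅓)*(1/33) + 3 = 1/99 + 3 = 298/99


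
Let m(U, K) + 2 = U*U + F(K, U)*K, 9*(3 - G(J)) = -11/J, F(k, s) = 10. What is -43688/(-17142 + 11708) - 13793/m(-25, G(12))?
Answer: -1252216826/95956289 ≈ -13.050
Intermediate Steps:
G(J) = 3 + 11/(9*J) (G(J) = 3 - (-11)/(9*J) = 3 + 11/(9*J))
m(U, K) = -2 + U² + 10*K (m(U, K) = -2 + (U*U + 10*K) = -2 + (U² + 10*K) = -2 + U² + 10*K)
-43688/(-17142 + 11708) - 13793/m(-25, G(12)) = -43688/(-17142 + 11708) - 13793/(-2 + (-25)² + 10*(3 + (11/9)/12)) = -43688/(-5434) - 13793/(-2 + 625 + 10*(3 + (11/9)*(1/12))) = -43688*(-1/5434) - 13793/(-2 + 625 + 10*(3 + 11/108)) = 21844/2717 - 13793/(-2 + 625 + 10*(335/108)) = 21844/2717 - 13793/(-2 + 625 + 1675/54) = 21844/2717 - 13793/35317/54 = 21844/2717 - 13793*54/35317 = 21844/2717 - 744822/35317 = -1252216826/95956289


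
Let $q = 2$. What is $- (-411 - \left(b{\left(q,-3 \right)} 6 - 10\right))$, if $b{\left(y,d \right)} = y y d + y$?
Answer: $341$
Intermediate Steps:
$b{\left(y,d \right)} = y + d y^{2}$ ($b{\left(y,d \right)} = y^{2} d + y = d y^{2} + y = y + d y^{2}$)
$- (-411 - \left(b{\left(q,-3 \right)} 6 - 10\right)) = - (-411 - \left(2 \left(1 - 6\right) 6 - 10\right)) = - (-411 - \left(2 \left(-5\right) 6 - 10\right)) = - (-411 - \left(\left(-10\right) 6 - 10\right)) = - (-411 - \left(-60 - 10\right)) = - (-411 - -70) = - (-411 + 70) = \left(-1\right) \left(-341\right) = 341$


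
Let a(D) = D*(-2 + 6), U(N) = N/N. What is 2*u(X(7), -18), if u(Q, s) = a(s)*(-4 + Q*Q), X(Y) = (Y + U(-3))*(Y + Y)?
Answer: -1805760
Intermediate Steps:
U(N) = 1
a(D) = 4*D (a(D) = D*4 = 4*D)
X(Y) = 2*Y*(1 + Y) (X(Y) = (Y + 1)*(Y + Y) = (1 + Y)*(2*Y) = 2*Y*(1 + Y))
u(Q, s) = 4*s*(-4 + Q²) (u(Q, s) = (4*s)*(-4 + Q*Q) = (4*s)*(-4 + Q²) = 4*s*(-4 + Q²))
2*u(X(7), -18) = 2*(4*(-18)*(-4 + (2*7*(1 + 7))²)) = 2*(4*(-18)*(-4 + (2*7*8)²)) = 2*(4*(-18)*(-4 + 112²)) = 2*(4*(-18)*(-4 + 12544)) = 2*(4*(-18)*12540) = 2*(-902880) = -1805760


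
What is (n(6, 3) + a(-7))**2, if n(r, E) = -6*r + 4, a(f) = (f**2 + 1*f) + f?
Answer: 9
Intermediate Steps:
a(f) = f**2 + 2*f (a(f) = (f**2 + f) + f = (f + f**2) + f = f**2 + 2*f)
n(r, E) = 4 - 6*r
(n(6, 3) + a(-7))**2 = ((4 - 6*6) - 7*(2 - 7))**2 = ((4 - 36) - 7*(-5))**2 = (-32 + 35)**2 = 3**2 = 9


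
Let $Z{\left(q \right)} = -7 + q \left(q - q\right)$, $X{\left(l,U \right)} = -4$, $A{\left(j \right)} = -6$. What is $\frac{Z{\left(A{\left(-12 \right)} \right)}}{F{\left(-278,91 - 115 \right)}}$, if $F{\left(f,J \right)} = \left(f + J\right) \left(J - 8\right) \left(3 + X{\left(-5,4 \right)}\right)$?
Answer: $\frac{7}{9664} \approx 0.00072434$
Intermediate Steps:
$F{\left(f,J \right)} = - \left(-8 + J\right) \left(J + f\right)$ ($F{\left(f,J \right)} = \left(f + J\right) \left(J - 8\right) \left(3 - 4\right) = \left(J + f\right) \left(-8 + J\right) \left(-1\right) = \left(-8 + J\right) \left(J + f\right) \left(-1\right) = - \left(-8 + J\right) \left(J + f\right)$)
$Z{\left(q \right)} = -7$ ($Z{\left(q \right)} = -7 + q 0 = -7 + 0 = -7$)
$\frac{Z{\left(A{\left(-12 \right)} \right)}}{F{\left(-278,91 - 115 \right)}} = - \frac{7}{- \left(91 - 115\right)^{2} + 8 \left(91 - 115\right) + 8 \left(-278\right) - \left(91 - 115\right) \left(-278\right)} = - \frac{7}{- \left(91 - 115\right)^{2} + 8 \left(91 - 115\right) - 2224 - \left(91 - 115\right) \left(-278\right)} = - \frac{7}{- \left(-24\right)^{2} + 8 \left(-24\right) - 2224 - \left(-24\right) \left(-278\right)} = - \frac{7}{\left(-1\right) 576 - 192 - 2224 - 6672} = - \frac{7}{-576 - 192 - 2224 - 6672} = - \frac{7}{-9664} = \left(-7\right) \left(- \frac{1}{9664}\right) = \frac{7}{9664}$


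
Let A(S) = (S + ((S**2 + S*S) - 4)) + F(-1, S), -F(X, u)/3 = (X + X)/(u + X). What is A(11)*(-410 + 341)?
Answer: -86112/5 ≈ -17222.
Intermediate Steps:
F(X, u) = -6*X/(X + u) (F(X, u) = -3*(X + X)/(u + X) = -3*2*X/(X + u) = -6*X/(X + u))
A(S) = -4 + S + 2*S**2 + 6/(-1 + S) (A(S) = (S + ((S**2 + S*S) - 4)) - 6*(-1)/(-1 + S) = (S + ((S**2 + S**2) - 4)) + 6/(-1 + S) = (S + (2*S**2 - 4)) + 6/(-1 + S) = (S + (-4 + 2*S**2)) + 6/(-1 + S) = (-4 + S + 2*S**2) + 6/(-1 + S) = -4 + S + 2*S**2 + 6/(-1 + S))
A(11)*(-410 + 341) = ((6 + (-1 + 11)*(-4 + 11 + 2*11**2))/(-1 + 11))*(-410 + 341) = ((6 + 10*(-4 + 11 + 2*121))/10)*(-69) = ((6 + 10*(-4 + 11 + 242))/10)*(-69) = ((6 + 10*249)/10)*(-69) = ((6 + 2490)/10)*(-69) = ((1/10)*2496)*(-69) = (1248/5)*(-69) = -86112/5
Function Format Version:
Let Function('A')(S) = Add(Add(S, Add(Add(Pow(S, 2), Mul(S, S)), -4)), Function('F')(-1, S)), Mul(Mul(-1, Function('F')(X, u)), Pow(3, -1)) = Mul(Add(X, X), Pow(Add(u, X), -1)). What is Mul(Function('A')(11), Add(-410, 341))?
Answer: Rational(-86112, 5) ≈ -17222.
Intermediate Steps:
Function('F')(X, u) = Mul(-6, X, Pow(Add(X, u), -1)) (Function('F')(X, u) = Mul(-3, Mul(Add(X, X), Pow(Add(u, X), -1))) = Mul(-3, Mul(Mul(2, X), Pow(Add(X, u), -1))) = Mul(-3, Mul(2, X, Pow(Add(X, u), -1))) = Mul(-6, X, Pow(Add(X, u), -1)))
Function('A')(S) = Add(-4, S, Mul(2, Pow(S, 2)), Mul(6, Pow(Add(-1, S), -1))) (Function('A')(S) = Add(Add(S, Add(Add(Pow(S, 2), Mul(S, S)), -4)), Mul(-6, -1, Pow(Add(-1, S), -1))) = Add(Add(S, Add(Add(Pow(S, 2), Pow(S, 2)), -4)), Mul(6, Pow(Add(-1, S), -1))) = Add(Add(S, Add(Mul(2, Pow(S, 2)), -4)), Mul(6, Pow(Add(-1, S), -1))) = Add(Add(S, Add(-4, Mul(2, Pow(S, 2)))), Mul(6, Pow(Add(-1, S), -1))) = Add(Add(-4, S, Mul(2, Pow(S, 2))), Mul(6, Pow(Add(-1, S), -1))) = Add(-4, S, Mul(2, Pow(S, 2)), Mul(6, Pow(Add(-1, S), -1))))
Mul(Function('A')(11), Add(-410, 341)) = Mul(Mul(Pow(Add(-1, 11), -1), Add(6, Mul(Add(-1, 11), Add(-4, 11, Mul(2, Pow(11, 2)))))), Add(-410, 341)) = Mul(Mul(Pow(10, -1), Add(6, Mul(10, Add(-4, 11, Mul(2, 121))))), -69) = Mul(Mul(Rational(1, 10), Add(6, Mul(10, Add(-4, 11, 242)))), -69) = Mul(Mul(Rational(1, 10), Add(6, Mul(10, 249))), -69) = Mul(Mul(Rational(1, 10), Add(6, 2490)), -69) = Mul(Mul(Rational(1, 10), 2496), -69) = Mul(Rational(1248, 5), -69) = Rational(-86112, 5)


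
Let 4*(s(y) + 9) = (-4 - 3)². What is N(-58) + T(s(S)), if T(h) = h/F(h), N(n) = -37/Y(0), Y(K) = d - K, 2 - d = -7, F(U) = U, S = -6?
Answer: -28/9 ≈ -3.1111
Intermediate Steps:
d = 9 (d = 2 - 1*(-7) = 2 + 7 = 9)
Y(K) = 9 - K
s(y) = 13/4 (s(y) = -9 + (-4 - 3)²/4 = -9 + (¼)*(-7)² = -9 + (¼)*49 = -9 + 49/4 = 13/4)
N(n) = -37/9 (N(n) = -37/(9 - 1*0) = -37/(9 + 0) = -37/9)
T(h) = 1 (T(h) = h/h = 1)
N(-58) + T(s(S)) = -37/9 + 1 = -28/9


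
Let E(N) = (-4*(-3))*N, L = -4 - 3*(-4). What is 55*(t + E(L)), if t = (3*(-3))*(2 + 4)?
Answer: 2310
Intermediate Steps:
L = 8 (L = -4 + 12 = 8)
E(N) = 12*N
t = -54 (t = -9*6 = -54)
55*(t + E(L)) = 55*(-54 + 12*8) = 55*(-54 + 96) = 55*42 = 2310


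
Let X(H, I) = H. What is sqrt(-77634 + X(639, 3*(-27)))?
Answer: 3*I*sqrt(8555) ≈ 277.48*I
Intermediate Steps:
sqrt(-77634 + X(639, 3*(-27))) = sqrt(-77634 + 639) = sqrt(-76995) = 3*I*sqrt(8555)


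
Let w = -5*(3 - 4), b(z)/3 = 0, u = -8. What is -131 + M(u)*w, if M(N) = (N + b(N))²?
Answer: 189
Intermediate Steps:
b(z) = 0 (b(z) = 3*0 = 0)
w = 5 (w = -5*(-1) = 5)
M(N) = N² (M(N) = (N + 0)² = N²)
-131 + M(u)*w = -131 + (-8)²*5 = -131 + 64*5 = -131 + 320 = 189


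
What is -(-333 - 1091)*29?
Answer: 41296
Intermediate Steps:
-(-333 - 1091)*29 = -(-1424)*29 = -1*(-41296) = 41296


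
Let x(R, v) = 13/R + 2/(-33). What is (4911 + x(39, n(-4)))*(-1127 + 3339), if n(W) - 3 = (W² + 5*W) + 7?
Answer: 119501088/11 ≈ 1.0864e+7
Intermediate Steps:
n(W) = 10 + W² + 5*W (n(W) = 3 + ((W² + 5*W) + 7) = 3 + (7 + W² + 5*W) = 10 + W² + 5*W)
x(R, v) = -2/33 + 13/R (x(R, v) = 13/R + 2*(-1/33) = 13/R - 2/33 = -2/33 + 13/R)
(4911 + x(39, n(-4)))*(-1127 + 3339) = (4911 + (-2/33 + 13/39))*(-1127 + 3339) = (4911 + (-2/33 + 13*(1/39)))*2212 = (4911 + (-2/33 + ⅓))*2212 = (4911 + 3/11)*2212 = (54024/11)*2212 = 119501088/11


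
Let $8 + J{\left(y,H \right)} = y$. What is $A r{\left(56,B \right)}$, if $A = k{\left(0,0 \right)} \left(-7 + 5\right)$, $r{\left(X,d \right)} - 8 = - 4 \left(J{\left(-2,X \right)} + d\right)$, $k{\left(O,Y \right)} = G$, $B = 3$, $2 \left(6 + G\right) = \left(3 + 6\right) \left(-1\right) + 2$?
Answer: $684$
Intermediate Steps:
$J{\left(y,H \right)} = -8 + y$
$G = - \frac{19}{2}$ ($G = -6 + \frac{\left(3 + 6\right) \left(-1\right) + 2}{2} = -6 + \frac{9 \left(-1\right) + 2}{2} = -6 + \frac{-9 + 2}{2} = -6 + \frac{1}{2} \left(-7\right) = -6 - \frac{7}{2} = - \frac{19}{2} \approx -9.5$)
$k{\left(O,Y \right)} = - \frac{19}{2}$
$r{\left(X,d \right)} = 48 - 4 d$ ($r{\left(X,d \right)} = 8 - 4 \left(\left(-8 - 2\right) + d\right) = 8 - 4 \left(-10 + d\right) = 8 - \left(-40 + 4 d\right) = 48 - 4 d$)
$A = 19$ ($A = - \frac{19 \left(-7 + 5\right)}{2} = \left(- \frac{19}{2}\right) \left(-2\right) = 19$)
$A r{\left(56,B \right)} = 19 \left(48 - 12\right) = 19 \cdot 36 = 684$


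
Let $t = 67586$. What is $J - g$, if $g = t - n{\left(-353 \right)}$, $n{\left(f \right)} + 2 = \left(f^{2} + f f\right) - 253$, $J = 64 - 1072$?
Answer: $180369$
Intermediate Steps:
$J = -1008$ ($J = 64 - 1072 = -1008$)
$n{\left(f \right)} = -255 + 2 f^{2}$ ($n{\left(f \right)} = -2 - \left(253 - f^{2} - f f\right) = -2 + \left(\left(f^{2} + f^{2}\right) - 253\right) = -2 + \left(2 f^{2} - 253\right) = -2 + \left(-253 + 2 f^{2}\right) = -255 + 2 f^{2}$)
$g = -181377$ ($g = 67586 - \left(-255 + 2 \left(-353\right)^{2}\right) = 67586 - \left(-255 + 2 \cdot 124609\right) = 67586 - \left(-255 + 249218\right) = 67586 - 248963 = -181377$)
$J - g = -1008 - -181377 = -1008 + 181377 = 180369$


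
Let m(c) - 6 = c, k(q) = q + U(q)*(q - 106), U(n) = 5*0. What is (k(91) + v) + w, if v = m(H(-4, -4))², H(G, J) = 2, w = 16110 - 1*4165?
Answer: 12100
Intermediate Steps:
w = 11945 (w = 16110 - 4165 = 11945)
U(n) = 0
k(q) = q (k(q) = q + 0*(q - 106) = q + 0*(-106 + q) = q + 0 = q)
m(c) = 6 + c
v = 64 (v = (6 + 2)² = 8² = 64)
(k(91) + v) + w = (91 + 64) + 11945 = 155 + 11945 = 12100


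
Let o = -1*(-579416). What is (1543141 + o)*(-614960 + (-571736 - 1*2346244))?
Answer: -7498866527580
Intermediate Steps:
o = 579416
(1543141 + o)*(-614960 + (-571736 - 1*2346244)) = (1543141 + 579416)*(-614960 + (-571736 - 1*2346244)) = 2122557*(-614960 + (-571736 - 2346244)) = 2122557*(-614960 - 2917980) = 2122557*(-3532940) = -7498866527580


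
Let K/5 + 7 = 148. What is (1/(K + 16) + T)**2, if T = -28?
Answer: 407514969/519841 ≈ 783.92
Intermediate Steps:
K = 705 (K = -35 + 5*148 = -35 + 740 = 705)
(1/(K + 16) + T)**2 = (1/(705 + 16) - 28)**2 = (1/721 - 28)**2 = (-20187/721)**2 = 407514969/519841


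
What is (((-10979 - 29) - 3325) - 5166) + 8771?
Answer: -10728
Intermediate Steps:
(((-10979 - 29) - 3325) - 5166) + 8771 = ((-11008 - 3325) - 5166) + 8771 = (-14333 - 5166) + 8771 = -19499 + 8771 = -10728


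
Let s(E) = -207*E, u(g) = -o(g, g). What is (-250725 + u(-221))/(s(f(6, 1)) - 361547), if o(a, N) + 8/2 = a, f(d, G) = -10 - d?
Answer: 50100/71647 ≈ 0.69926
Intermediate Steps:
o(a, N) = -4 + a
u(g) = 4 - g (u(g) = -(-4 + g) = 4 - g)
(-250725 + u(-221))/(s(f(6, 1)) - 361547) = (-250725 + (4 - 1*(-221)))/(-207*(-10 - 1*6) - 361547) = (-250725 + (4 + 221))/(-207*(-10 - 6) - 361547) = (-250725 + 225)/(-207*(-16) - 361547) = -250500/(3312 - 361547) = -250500/(-358235) = -250500*(-1/358235) = 50100/71647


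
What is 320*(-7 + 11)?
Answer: 1280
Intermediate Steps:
320*(-7 + 11) = 320*4 = 1280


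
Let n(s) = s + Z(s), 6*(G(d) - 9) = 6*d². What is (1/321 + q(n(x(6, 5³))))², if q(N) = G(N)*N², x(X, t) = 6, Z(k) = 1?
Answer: 832260272089/103041 ≈ 8.0770e+6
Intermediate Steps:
G(d) = 9 + d² (G(d) = 9 + (6*d²)/6 = 9 + d²)
n(s) = 1 + s (n(s) = s + 1 = 1 + s)
q(N) = N²*(9 + N²) (q(N) = (9 + N²)*N² = N²*(9 + N²))
(1/321 + q(n(x(6, 5³))))² = (1/321 + (1 + 6)²*(9 + (1 + 6)²))² = (1/321 + 7²*(9 + 7²))² = (1/321 + 49*(9 + 49))² = (1/321 + 49*58)² = (1/321 + 2842)² = (912283/321)² = 832260272089/103041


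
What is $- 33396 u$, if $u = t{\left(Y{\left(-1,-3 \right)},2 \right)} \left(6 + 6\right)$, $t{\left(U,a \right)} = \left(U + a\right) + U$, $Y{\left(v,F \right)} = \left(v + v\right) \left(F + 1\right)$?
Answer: $-4007520$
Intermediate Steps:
$Y{\left(v,F \right)} = 2 v \left(1 + F\right)$
$t{\left(U,a \right)} = a + 2 U$
$u = 120$ ($u = \left(2 + 2 \cdot 2 \left(-1\right) \left(1 - 3\right)\right) \left(6 + 6\right) = \left(2 + 2 \cdot 2 \left(-1\right) \left(-2\right)\right) 12 = \left(2 + 2 \cdot 4\right) 12 = \left(2 + 8\right) 12 = 10 \cdot 12 = 120$)
$- 33396 u = \left(-33396\right) 120 = -4007520$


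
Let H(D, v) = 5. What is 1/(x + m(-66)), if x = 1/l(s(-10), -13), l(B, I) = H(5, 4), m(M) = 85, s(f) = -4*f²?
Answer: 5/426 ≈ 0.011737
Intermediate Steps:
l(B, I) = 5
x = ⅕ (x = 1/5 = ⅕ ≈ 0.20000)
1/(x + m(-66)) = 1/(⅕ + 85) = 1/(426/5) = 5/426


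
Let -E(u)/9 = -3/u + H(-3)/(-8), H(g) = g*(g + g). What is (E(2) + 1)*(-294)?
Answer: -20433/2 ≈ -10217.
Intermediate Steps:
H(g) = 2*g² (H(g) = g*(2*g) = 2*g²)
E(u) = 81/4 + 27/u (E(u) = -9*(-3/u + (2*(-3)²)/(-8)) = -9*(-3/u + (2*9)*(-⅛)) = -9*(-3/u + 18*(-⅛)) = -9*(-3/u - 9/4) = -9*(-9/4 - 3/u) = 81/4 + 27/u)
(E(2) + 1)*(-294) = ((81/4 + 27/2) + 1)*(-294) = (135/4 + 1)*(-294) = (139/4)*(-294) = -20433/2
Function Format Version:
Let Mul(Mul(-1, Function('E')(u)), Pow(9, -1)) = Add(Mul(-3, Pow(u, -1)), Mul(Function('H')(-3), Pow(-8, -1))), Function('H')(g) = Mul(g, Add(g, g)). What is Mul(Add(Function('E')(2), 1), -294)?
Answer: Rational(-20433, 2) ≈ -10217.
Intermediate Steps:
Function('H')(g) = Mul(2, Pow(g, 2)) (Function('H')(g) = Mul(g, Mul(2, g)) = Mul(2, Pow(g, 2)))
Function('E')(u) = Add(Rational(81, 4), Mul(27, Pow(u, -1))) (Function('E')(u) = Mul(-9, Add(Mul(-3, Pow(u, -1)), Mul(Mul(2, Pow(-3, 2)), Pow(-8, -1)))) = Mul(-9, Add(Mul(-3, Pow(u, -1)), Mul(Mul(2, 9), Rational(-1, 8)))) = Mul(-9, Add(Mul(-3, Pow(u, -1)), Mul(18, Rational(-1, 8)))) = Mul(-9, Add(Mul(-3, Pow(u, -1)), Rational(-9, 4))) = Mul(-9, Add(Rational(-9, 4), Mul(-3, Pow(u, -1)))) = Add(Rational(81, 4), Mul(27, Pow(u, -1))))
Mul(Add(Function('E')(2), 1), -294) = Mul(Add(Add(Rational(81, 4), Mul(27, Pow(2, -1))), 1), -294) = Mul(Add(Add(Rational(81, 4), Mul(27, Rational(1, 2))), 1), -294) = Mul(Add(Add(Rational(81, 4), Rational(27, 2)), 1), -294) = Mul(Add(Rational(135, 4), 1), -294) = Mul(Rational(139, 4), -294) = Rational(-20433, 2)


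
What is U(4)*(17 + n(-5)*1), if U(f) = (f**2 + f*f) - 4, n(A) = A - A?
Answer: 476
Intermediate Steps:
n(A) = 0
U(f) = -4 + 2*f**2 (U(f) = (f**2 + f**2) - 4 = 2*f**2 - 4 = -4 + 2*f**2)
U(4)*(17 + n(-5)*1) = (-4 + 2*4**2)*(17 + 0*1) = (-4 + 2*16)*(17 + 0) = (-4 + 32)*17 = 28*17 = 476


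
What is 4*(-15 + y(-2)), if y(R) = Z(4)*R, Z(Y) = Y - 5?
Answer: -52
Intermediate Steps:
Z(Y) = -5 + Y
y(R) = -R (y(R) = (-5 + 4)*R = -R)
4*(-15 + y(-2)) = 4*(-15 - 1*(-2)) = 4*(-15 + 2) = 4*(-13) = -52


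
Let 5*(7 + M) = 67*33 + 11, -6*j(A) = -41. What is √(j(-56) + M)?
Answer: √399810/30 ≈ 21.077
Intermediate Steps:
j(A) = 41/6 (j(A) = -⅙*(-41) = 41/6)
M = 2187/5 (M = -7 + (67*33 + 11)/5 = -7 + (2211 + 11)/5 = -7 + (⅕)*2222 = -7 + 2222/5 = 2187/5 ≈ 437.40)
√(j(-56) + M) = √(41/6 + 2187/5) = √(13327/30) = √399810/30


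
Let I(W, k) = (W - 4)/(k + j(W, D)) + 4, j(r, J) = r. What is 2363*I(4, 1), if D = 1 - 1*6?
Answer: 9452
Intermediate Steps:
D = -5 (D = 1 - 6 = -5)
I(W, k) = 4 + (-4 + W)/(W + k) (I(W, k) = (W - 4)/(k + W) + 4 = (-4 + W)/(W + k) + 4 = 4 + (-4 + W)/(W + k))
2363*I(4, 1) = 2363*((-4 + 4*1 + 5*4)/(4 + 1)) = 2363*((-4 + 4 + 20)/5) = 2363*((1/5)*20) = 2363*4 = 9452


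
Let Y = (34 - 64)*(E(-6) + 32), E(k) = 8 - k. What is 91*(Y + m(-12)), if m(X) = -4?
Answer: -125944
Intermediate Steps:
Y = -1380 (Y = (34 - 64)*((8 - 1*(-6)) + 32) = -30*((8 + 6) + 32) = -30*(14 + 32) = -30*46 = -1380)
91*(Y + m(-12)) = 91*(-1380 - 4) = 91*(-1384) = -125944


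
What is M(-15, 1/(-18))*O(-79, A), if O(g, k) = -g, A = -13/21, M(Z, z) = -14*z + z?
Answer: 1027/18 ≈ 57.056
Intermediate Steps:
M(Z, z) = -13*z
A = -13/21 (A = -13*1/21 = -13/21 ≈ -0.61905)
M(-15, 1/(-18))*O(-79, A) = (-13/(-18))*(-1*(-79)) = -13*(-1/18)*79 = (13/18)*79 = 1027/18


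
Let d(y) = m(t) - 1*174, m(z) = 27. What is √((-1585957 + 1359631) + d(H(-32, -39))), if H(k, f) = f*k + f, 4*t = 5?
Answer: I*√226473 ≈ 475.89*I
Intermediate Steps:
t = 5/4 (t = (¼)*5 = 5/4 ≈ 1.2500)
H(k, f) = f + f*k
d(y) = -147 (d(y) = 27 - 1*174 = 27 - 174 = -147)
√((-1585957 + 1359631) + d(H(-32, -39))) = √((-1585957 + 1359631) - 147) = √(-226326 - 147) = √(-226473) = I*√226473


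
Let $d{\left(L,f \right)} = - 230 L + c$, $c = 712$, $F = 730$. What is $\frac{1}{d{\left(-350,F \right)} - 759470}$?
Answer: $- \frac{1}{678258} \approx -1.4744 \cdot 10^{-6}$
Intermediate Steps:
$d{\left(L,f \right)} = 712 - 230 L$ ($d{\left(L,f \right)} = - 230 L + 712 = 712 - 230 L$)
$\frac{1}{d{\left(-350,F \right)} - 759470} = \frac{1}{\left(712 - -80500\right) - 759470} = \frac{1}{\left(712 + 80500\right) - 759470} = \frac{1}{81212 - 759470} = \frac{1}{-678258} = - \frac{1}{678258}$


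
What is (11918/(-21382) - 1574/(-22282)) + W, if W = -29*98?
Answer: -338564136304/119108431 ≈ -2842.5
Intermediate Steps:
W = -2842
(11918/(-21382) - 1574/(-22282)) + W = (11918/(-21382) - 1574/(-22282)) - 2842 = (11918*(-1/21382) - 1574*(-1/22282)) - 2842 = (-5959/10691 + 787/11141) - 2842 = -57975402/119108431 - 2842 = -338564136304/119108431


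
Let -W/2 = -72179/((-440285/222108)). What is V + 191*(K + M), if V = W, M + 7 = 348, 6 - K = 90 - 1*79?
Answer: -3807336504/440285 ≈ -8647.4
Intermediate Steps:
K = -5 (K = 6 - (90 - 1*79) = 6 - (90 - 79) = 6 - 1*11 = 6 - 11 = -5)
W = -32063066664/440285 (W = -(-144358)/((-440285/222108)) = -(-144358)/((-440285*1/222108)) = -(-144358)/(-440285/222108) = -(-144358)*(-222108)/440285 = -2*16031533332/440285 = -32063066664/440285 ≈ -72823.)
M = 341 (M = -7 + 348 = 341)
V = -32063066664/440285 ≈ -72823.
V + 191*(K + M) = -32063066664/440285 + 191*(-5 + 341) = -32063066664/440285 + 191*336 = -32063066664/440285 + 64176 = -3807336504/440285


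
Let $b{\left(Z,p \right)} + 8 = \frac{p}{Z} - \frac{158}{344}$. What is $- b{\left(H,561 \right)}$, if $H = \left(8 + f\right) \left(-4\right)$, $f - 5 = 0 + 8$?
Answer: $\frac{9113}{602} \approx 15.138$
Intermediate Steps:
$f = 13$ ($f = 5 + \left(0 + 8\right) = 5 + 8 = 13$)
$H = -84$ ($H = \left(8 + 13\right) \left(-4\right) = 21 \left(-4\right) = -84$)
$b{\left(Z,p \right)} = - \frac{1455}{172} + \frac{p}{Z}$ ($b{\left(Z,p \right)} = -8 + \left(\frac{p}{Z} - \frac{158}{344}\right) = -8 + \left(\frac{p}{Z} - \frac{79}{172}\right) = -8 - \left(\frac{79}{172} - \frac{p}{Z}\right) = - \frac{1455}{172} + \frac{p}{Z}$)
$- b{\left(H,561 \right)} = - (- \frac{1455}{172} + \frac{561}{-84}) = - (- \frac{1455}{172} + 561 \left(- \frac{1}{84}\right)) = - (- \frac{1455}{172} - \frac{187}{28}) = \left(-1\right) \left(- \frac{9113}{602}\right) = \frac{9113}{602}$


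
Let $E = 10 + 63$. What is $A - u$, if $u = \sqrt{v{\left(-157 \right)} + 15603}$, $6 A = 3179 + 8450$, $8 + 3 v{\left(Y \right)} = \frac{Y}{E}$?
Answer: $\frac{11629}{6} - \frac{2 \sqrt{20782589}}{73} \approx 1813.3$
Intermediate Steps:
$E = 73$
$v{\left(Y \right)} = - \frac{8}{3} + \frac{Y}{219}$ ($v{\left(Y \right)} = - \frac{8}{3} + \frac{Y \frac{1}{73}}{3} = - \frac{8}{3} + \frac{\frac{1}{73} Y}{3} = - \frac{8}{3} + \frac{Y}{219}$)
$A = \frac{11629}{6}$ ($A = \frac{3179 + 8450}{6} = \frac{1}{6} \cdot 11629 = \frac{11629}{6} \approx 1938.2$)
$u = \frac{2 \sqrt{20782589}}{73}$ ($u = \sqrt{\left(- \frac{8}{3} + \frac{1}{219} \left(-157\right)\right) + 15603} = \sqrt{\left(- \frac{8}{3} - \frac{157}{219}\right) + 15603} = \sqrt{- \frac{247}{73} + 15603} = \sqrt{\frac{1138772}{73}} = \frac{2 \sqrt{20782589}}{73} \approx 124.9$)
$A - u = \frac{11629}{6} - \frac{2 \sqrt{20782589}}{73}$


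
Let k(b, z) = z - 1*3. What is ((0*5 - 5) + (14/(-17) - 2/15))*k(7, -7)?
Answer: 3038/51 ≈ 59.569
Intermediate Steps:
k(b, z) = -3 + z (k(b, z) = z - 3 = -3 + z)
((0*5 - 5) + (14/(-17) - 2/15))*k(7, -7) = ((0*5 - 5) + (14/(-17) - 2/15))*(-3 - 7) = ((0 - 5) + (14*(-1/17) - 2*1/15))*(-10) = (-5 + (-14/17 - 2/15))*(-10) = (-5 - 244/255)*(-10) = -1519/255*(-10) = 3038/51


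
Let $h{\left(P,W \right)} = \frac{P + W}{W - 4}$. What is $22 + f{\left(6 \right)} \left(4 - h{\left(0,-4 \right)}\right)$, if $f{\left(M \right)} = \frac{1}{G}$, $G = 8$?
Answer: $\frac{359}{16} \approx 22.438$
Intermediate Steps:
$h{\left(P,W \right)} = \frac{P + W}{-4 + W}$
$f{\left(M \right)} = \frac{1}{8}$
$22 + f{\left(6 \right)} \left(4 - h{\left(0,-4 \right)}\right) = 22 + \frac{4 - \frac{0 - 4}{-4 - 4}}{8} = 22 + \frac{4 - \frac{1}{-8} \left(-4\right)}{8} = 22 + \frac{4 - \left(- \frac{1}{8}\right) \left(-4\right)}{8} = 22 + \frac{4 - \frac{1}{2}}{8} = 22 + \frac{1}{8} \cdot \frac{7}{2} = 22 + \frac{7}{16} = \frac{359}{16}$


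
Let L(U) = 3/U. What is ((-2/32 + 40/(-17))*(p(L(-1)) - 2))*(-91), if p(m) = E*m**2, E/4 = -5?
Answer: -5440617/136 ≈ -40005.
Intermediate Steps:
E = -20 (E = 4*(-5) = -20)
p(m) = -20*m**2
((-2/32 + 40/(-17))*(p(L(-1)) - 2))*(-91) = ((-2/32 + 40/(-17))*(-20*(3/(-1))**2 - 2))*(-91) = ((-2*1/32 + 40*(-1/17))*(-20*(3*(-1))**2 - 2))*(-91) = ((-1/16 - 40/17)*(-20*(-3)**2 - 2))*(-91) = -657*(-20*9 - 2)/272*(-91) = -657*(-180 - 2)/272*(-91) = -657/272*(-182)*(-91) = (59787/136)*(-91) = -5440617/136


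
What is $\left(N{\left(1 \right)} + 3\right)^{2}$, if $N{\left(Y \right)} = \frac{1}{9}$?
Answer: $\frac{784}{81} \approx 9.679$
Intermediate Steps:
$N{\left(Y \right)} = \frac{1}{9}$
$\left(N{\left(1 \right)} + 3\right)^{2} = \left(\frac{1}{9} + 3\right)^{2} = \left(\frac{28}{9}\right)^{2} = \frac{784}{81}$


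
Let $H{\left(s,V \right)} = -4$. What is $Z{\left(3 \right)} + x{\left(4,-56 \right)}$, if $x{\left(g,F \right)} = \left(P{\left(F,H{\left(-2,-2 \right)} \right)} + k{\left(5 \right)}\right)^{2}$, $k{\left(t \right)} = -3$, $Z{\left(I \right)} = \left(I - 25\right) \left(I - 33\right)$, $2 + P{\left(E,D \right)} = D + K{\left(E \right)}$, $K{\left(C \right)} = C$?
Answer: $4885$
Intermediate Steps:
$P{\left(E,D \right)} = -2 + D + E$ ($P{\left(E,D \right)} = -2 + \left(D + E\right) = -2 + D + E$)
$Z{\left(I \right)} = \left(-33 + I\right) \left(-25 + I\right)$ ($Z{\left(I \right)} = \left(-25 + I\right) \left(-33 + I\right) = \left(-33 + I\right) \left(-25 + I\right)$)
$x{\left(g,F \right)} = \left(-9 + F\right)^{2}$ ($x{\left(g,F \right)} = \left(\left(-2 - 4 + F\right) - 3\right)^{2} = \left(\left(-6 + F\right) - 3\right)^{2} = \left(-9 + F\right)^{2}$)
$Z{\left(3 \right)} + x{\left(4,-56 \right)} = \left(825 + 3^{2} - 174\right) + \left(-9 - 56\right)^{2} = \left(825 + 9 - 174\right) + \left(-65\right)^{2} = 660 + 4225 = 4885$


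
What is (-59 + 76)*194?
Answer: 3298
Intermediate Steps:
(-59 + 76)*194 = 17*194 = 3298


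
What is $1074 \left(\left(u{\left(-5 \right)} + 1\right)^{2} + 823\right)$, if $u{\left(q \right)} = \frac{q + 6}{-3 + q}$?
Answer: $\frac{28311177}{32} \approx 8.8472 \cdot 10^{5}$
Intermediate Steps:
$u{\left(q \right)} = \frac{6 + q}{-3 + q}$
$1074 \left(\left(u{\left(-5 \right)} + 1\right)^{2} + 823\right) = 1074 \left(\left(\frac{6 - 5}{-3 - 5} + 1\right)^{2} + 823\right) = 1074 \left(\left(\frac{1}{-8} \cdot 1 + 1\right)^{2} + 823\right) = 1074 \left(\left(\left(- \frac{1}{8}\right) 1 + 1\right)^{2} + 823\right) = 1074 \left(\left(- \frac{1}{8} + 1\right)^{2} + 823\right) = 1074 \left(\left(\frac{7}{8}\right)^{2} + 823\right) = 1074 \left(\frac{49}{64} + 823\right) = 1074 \cdot \frac{52721}{64} = \frac{28311177}{32}$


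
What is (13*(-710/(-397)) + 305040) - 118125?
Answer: 74214485/397 ≈ 1.8694e+5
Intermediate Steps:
(13*(-710/(-397)) + 305040) - 118125 = (13*(-710*(-1/397)) + 305040) - 118125 = (13*(710/397) + 305040) - 118125 = (9230/397 + 305040) - 118125 = 121110110/397 - 118125 = 74214485/397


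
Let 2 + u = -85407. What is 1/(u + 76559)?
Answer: -1/8850 ≈ -0.00011299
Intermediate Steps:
u = -85409 (u = -2 - 85407 = -85409)
1/(u + 76559) = 1/(-85409 + 76559) = 1/(-8850) = -1/8850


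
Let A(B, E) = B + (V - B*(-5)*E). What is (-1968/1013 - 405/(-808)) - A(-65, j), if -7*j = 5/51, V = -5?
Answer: 18703129157/292205928 ≈ 64.007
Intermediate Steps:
j = -5/357 (j = -5/(7*51) = -⅐*5/51 = -5/357 ≈ -0.014006)
A(B, E) = -5 + B + 5*B*E (A(B, E) = B + (-5 - B*(-5)*E) = B + (-5 - (-5*B)*E) = B + (-5 - (-5)*B*E) = B + (-5 + 5*B*E) = -5 + B + 5*B*E)
(-1968/1013 - 405/(-808)) - A(-65, j) = (-1968/1013 - 405/(-808)) - (-5 - 65 + 5*(-65)*(-5/357)) = (-1968*1/1013 - 405*(-1/808)) - (-5 - 65 + 1625/357) = (-1968/1013 + 405/808) - 1*(-23365/357) = -1179879/818504 + 23365/357 = 18703129157/292205928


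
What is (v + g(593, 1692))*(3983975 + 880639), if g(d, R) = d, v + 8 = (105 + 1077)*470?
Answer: 2705333460750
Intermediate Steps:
v = 555532 (v = -8 + (105 + 1077)*470 = -8 + 1182*470 = -8 + 555540 = 555532)
(v + g(593, 1692))*(3983975 + 880639) = (555532 + 593)*(3983975 + 880639) = 556125*4864614 = 2705333460750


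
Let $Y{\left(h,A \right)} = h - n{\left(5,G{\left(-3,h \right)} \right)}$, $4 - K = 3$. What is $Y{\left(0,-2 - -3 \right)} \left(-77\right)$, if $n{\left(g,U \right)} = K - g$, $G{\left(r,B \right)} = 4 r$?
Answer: $-308$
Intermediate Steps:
$K = 1$ ($K = 4 - 3 = 1$)
$n{\left(g,U \right)} = 1 - g$
$Y{\left(h,A \right)} = 4 + h$ ($Y{\left(h,A \right)} = h - \left(1 - 5\right) = h - -4 = h + 4 = 4 + h$)
$Y{\left(0,-2 - -3 \right)} \left(-77\right) = \left(4 + 0\right) \left(-77\right) = 4 \left(-77\right) = -308$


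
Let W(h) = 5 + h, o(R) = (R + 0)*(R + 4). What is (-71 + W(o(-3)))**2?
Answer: 4761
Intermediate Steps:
o(R) = R*(4 + R)
(-71 + W(o(-3)))**2 = (-71 + (5 - 3*(4 - 3)))**2 = (-71 + (5 - 3*1))**2 = (-71 + (5 - 3))**2 = (-71 + 2)**2 = (-69)**2 = 4761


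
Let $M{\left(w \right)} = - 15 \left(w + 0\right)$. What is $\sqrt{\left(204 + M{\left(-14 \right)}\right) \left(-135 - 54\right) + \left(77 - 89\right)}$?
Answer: $i \sqrt{78258} \approx 279.75 i$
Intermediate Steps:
$M{\left(w \right)} = - 15 w$
$\sqrt{\left(204 + M{\left(-14 \right)}\right) \left(-135 - 54\right) + \left(77 - 89\right)} = \sqrt{\left(204 - -210\right) \left(-135 - 54\right) + \left(77 - 89\right)} = \sqrt{\left(204 + 210\right) \left(-189\right) - 12} = \sqrt{414 \left(-189\right) - 12} = \sqrt{-78246 - 12} = \sqrt{-78258} = i \sqrt{78258}$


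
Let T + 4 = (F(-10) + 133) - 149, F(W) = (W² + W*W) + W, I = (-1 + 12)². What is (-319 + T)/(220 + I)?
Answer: -149/341 ≈ -0.43695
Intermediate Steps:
I = 121 (I = 11² = 121)
F(W) = W + 2*W² (F(W) = (W² + W²) + W = 2*W² + W = W + 2*W²)
T = 170 (T = -4 + ((-10*(1 + 2*(-10)) + 133) - 149) = -4 + ((-10*(1 - 20) + 133) - 149) = -4 + ((-10*(-19) + 133) - 149) = -4 + ((190 + 133) - 149) = -4 + (323 - 149) = -4 + 174 = 170)
(-319 + T)/(220 + I) = (-319 + 170)/(220 + 121) = -149/341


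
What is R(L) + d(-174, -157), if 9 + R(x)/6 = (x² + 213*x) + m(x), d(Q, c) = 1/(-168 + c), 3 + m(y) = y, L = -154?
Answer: -18041401/325 ≈ -55512.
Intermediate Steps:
m(y) = -3 + y
R(x) = -72 + 6*x² + 1284*x (R(x) = -54 + 6*((x² + 213*x) + (-3 + x)) = -54 + 6*(-3 + x² + 214*x) = -54 + (-18 + 6*x² + 1284*x) = -72 + 6*x² + 1284*x)
R(L) + d(-174, -157) = (-72 + 6*(-154)² + 1284*(-154)) + 1/(-168 - 157) = (-72 + 6*23716 - 197736) + 1/(-325) = (-72 + 142296 - 197736) - 1/325 = -55512 - 1/325 = -18041401/325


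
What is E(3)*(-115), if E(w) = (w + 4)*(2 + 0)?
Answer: -1610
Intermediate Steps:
E(w) = 8 + 2*w (E(w) = (4 + w)*2 = 8 + 2*w)
E(3)*(-115) = (8 + 2*3)*(-115) = (8 + 6)*(-115) = 14*(-115) = -1610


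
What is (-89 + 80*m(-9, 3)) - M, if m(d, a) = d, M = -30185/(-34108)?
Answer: -27623557/34108 ≈ -809.88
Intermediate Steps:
M = 30185/34108 (M = -30185*(-1/34108) = 30185/34108 ≈ 0.88498)
(-89 + 80*m(-9, 3)) - M = (-89 + 80*(-9)) - 1*30185/34108 = (-89 - 720) - 30185/34108 = -809 - 30185/34108 = -27623557/34108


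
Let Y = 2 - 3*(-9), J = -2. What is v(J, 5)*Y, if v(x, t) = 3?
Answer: 87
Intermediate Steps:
Y = 29 (Y = 2 + 27 = 29)
v(J, 5)*Y = 3*29 = 87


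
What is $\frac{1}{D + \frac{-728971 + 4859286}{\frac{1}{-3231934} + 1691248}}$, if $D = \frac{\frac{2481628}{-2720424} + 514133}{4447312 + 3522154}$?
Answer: $\frac{1410770315944704349215756}{3536353494139137601863961} \approx 0.39893$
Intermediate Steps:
$D = \frac{349664317691}{5420081643396}$ ($D = \frac{2481628 \left(- \frac{1}{2720424}\right) + 514133}{7969466} = \left(- \frac{620407}{680106} + 514133\right) \frac{1}{7969466} = \frac{349664317691}{680106} \cdot \frac{1}{7969466} = \frac{349664317691}{5420081643396} \approx 0.064513$)
$\frac{1}{D + \frac{-728971 + 4859286}{\frac{1}{-3231934} + 1691248}} = \frac{1}{\frac{349664317691}{5420081643396} + \frac{-728971 + 4859286}{\frac{1}{-3231934} + 1691248}} = \frac{1}{\frac{349664317691}{5420081643396} + \frac{4130315}{- \frac{1}{3231934} + 1691248}} = \frac{1}{\frac{349664317691}{5420081643396} + \frac{4130315}{\frac{5466001913631}{3231934}}} = \frac{1}{\frac{349664317691}{5420081643396} + 4130315 \cdot \frac{3231934}{5466001913631}} = \frac{1}{\frac{349664317691}{5420081643396} + \frac{1906986497030}{780857416233}} = \frac{1}{\frac{3536353494139137601863961}{1410770315944704349215756}} = \frac{1410770315944704349215756}{3536353494139137601863961}$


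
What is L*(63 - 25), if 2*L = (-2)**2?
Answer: 76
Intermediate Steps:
L = 2 (L = (1/2)*(-2)**2 = (1/2)*4 = 2)
L*(63 - 25) = 2*(63 - 25) = 2*38 = 76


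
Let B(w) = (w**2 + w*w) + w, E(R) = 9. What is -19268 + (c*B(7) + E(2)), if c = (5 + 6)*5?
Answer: -13484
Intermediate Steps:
B(w) = w + 2*w**2 (B(w) = (w**2 + w**2) + w = 2*w**2 + w = w + 2*w**2)
c = 55 (c = 11*5 = 55)
-19268 + (c*B(7) + E(2)) = -19268 + (55*(7*(1 + 2*7)) + 9) = -19268 + (55*(7*(1 + 14)) + 9) = -19268 + (55*(7*15) + 9) = -19268 + (55*105 + 9) = -19268 + (5775 + 9) = -19268 + 5784 = -13484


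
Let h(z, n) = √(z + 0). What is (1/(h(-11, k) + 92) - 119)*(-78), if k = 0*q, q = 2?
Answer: 26219258/2825 + 26*I*√11/2825 ≈ 9281.2 + 0.030525*I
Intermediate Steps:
k = 0 (k = 0*2 = 0)
h(z, n) = √z
(1/(h(-11, k) + 92) - 119)*(-78) = (1/(√(-11) + 92) - 119)*(-78) = (1/(I*√11 + 92) - 119)*(-78) = (1/(92 + I*√11) - 119)*(-78) = (-119 + 1/(92 + I*√11))*(-78) = 9282 - 78/(92 + I*√11)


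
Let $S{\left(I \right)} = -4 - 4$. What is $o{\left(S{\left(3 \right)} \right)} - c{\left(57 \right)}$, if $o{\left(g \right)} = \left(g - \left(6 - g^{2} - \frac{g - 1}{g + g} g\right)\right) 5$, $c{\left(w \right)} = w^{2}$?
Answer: $- \frac{6043}{2} \approx -3021.5$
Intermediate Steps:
$S{\left(I \right)} = -8$
$o{\left(g \right)} = - \frac{65}{2} + 5 g^{2} + \frac{15 g}{2}$ ($o{\left(g \right)} = \left(g - \left(6 - g^{2} - \frac{-1 + g}{2 g} g\right)\right) 5 = \left(g - \left(\frac{13}{2} - g^{2} - \frac{g}{2}\right)\right) 5 = \left(g + \left(- \frac{13}{2} + g^{2} + \frac{g}{2}\right)\right) 5 = \left(- \frac{13}{2} + g^{2} + \frac{3 g}{2}\right) 5 = - \frac{65}{2} + 5 g^{2} + \frac{15 g}{2}$)
$o{\left(S{\left(3 \right)} \right)} - c{\left(57 \right)} = \left(- \frac{65}{2} + 5 \left(-8\right)^{2} + \frac{15}{2} \left(-8\right)\right) - 57^{2} = \left(- \frac{65}{2} + 5 \cdot 64 - 60\right) - 3249 = \left(- \frac{65}{2} + 320 - 60\right) - 3249 = \frac{455}{2} - 3249 = - \frac{6043}{2}$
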